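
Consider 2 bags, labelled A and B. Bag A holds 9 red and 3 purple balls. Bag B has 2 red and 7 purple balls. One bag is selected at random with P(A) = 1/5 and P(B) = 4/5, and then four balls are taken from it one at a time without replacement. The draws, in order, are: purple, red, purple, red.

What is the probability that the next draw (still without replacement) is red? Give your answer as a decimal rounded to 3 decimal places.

0.216

Under each hypothesis, the probability of the observed sequence is: P(data | bag A) = (3/12)(9/11)(2/10)(8/9) = 0.036364; P(data | bag B) = (7/9)(2/8)(6/7)(1/6) = 0.027778.
Multiplying each by its prior: 1/5 · 0.036364 = 0.0072727, 4/5 · 0.027778 = 0.022222; with total 0.029495.
The posterior is then P(bag A | data) = 0.24658, P(bag B | data) = 0.75342.
Averaging over the posterior, P(red next | data) = (7/8)(0.24658) + (0)(0.75342) = 0.21575.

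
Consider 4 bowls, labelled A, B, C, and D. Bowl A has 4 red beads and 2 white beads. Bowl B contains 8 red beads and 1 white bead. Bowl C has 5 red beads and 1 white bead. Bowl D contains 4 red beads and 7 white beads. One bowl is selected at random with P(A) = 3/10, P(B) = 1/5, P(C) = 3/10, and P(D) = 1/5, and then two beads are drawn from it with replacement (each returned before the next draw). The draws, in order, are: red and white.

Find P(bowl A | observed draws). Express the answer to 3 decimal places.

0.382

For each hypothesis, P(data | H) works out to: P(data | bowl A) = (4/6)(2/6) = 0.22222; P(data | bowl B) = (8/9)(1/9) = 0.098765; P(data | bowl C) = (5/6)(1/6) = 0.13889; P(data | bowl D) = (4/11)(7/11) = 0.2314.
Multiplying each by its prior: 3/10 · 0.22222 = 0.066667, 1/5 · 0.098765 = 0.019753, 3/10 · 0.13889 = 0.041667, 1/5 · 0.2314 = 0.046281; with total 0.17437.
Hence P(bowl A | data) = (0.066667) / (0.17437) = 0.38233.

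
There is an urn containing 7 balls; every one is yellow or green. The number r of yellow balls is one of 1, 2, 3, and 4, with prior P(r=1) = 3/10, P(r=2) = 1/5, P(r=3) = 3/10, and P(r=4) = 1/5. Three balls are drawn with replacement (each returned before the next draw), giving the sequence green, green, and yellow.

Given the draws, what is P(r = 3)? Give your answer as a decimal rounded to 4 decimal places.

0.3396

Under each hypothesis, the probability of the observed sequence is: P(data | r = 1) = (6/7)(6/7)(1/7) = 0.10496; P(data | r = 2) = (5/7)(5/7)(2/7) = 0.14577; P(data | r = 3) = (4/7)(4/7)(3/7) = 0.13994; P(data | r = 4) = (3/7)(3/7)(4/7) = 0.10496.
Multiplying each by its prior: 3/10 · 0.10496 = 0.031487, 1/5 · 0.14577 = 0.029155, 3/10 · 0.13994 = 0.041983, 1/5 · 0.10496 = 0.020991; these sum to 0.12362.
By Bayes' rule, P(r = 3 | data) = (0.041983) / (0.12362) = 0.33962.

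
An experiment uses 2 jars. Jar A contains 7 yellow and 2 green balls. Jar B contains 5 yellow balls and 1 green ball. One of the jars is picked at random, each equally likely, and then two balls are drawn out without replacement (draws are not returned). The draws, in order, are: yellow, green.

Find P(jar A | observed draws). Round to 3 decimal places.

0.538

For each hypothesis, P(data | H) works out to: P(data | jar A) = (7/9)(2/8) = 7/36; P(data | jar B) = (5/6)(1/5) = 1/6.
Multiplying each by its prior: 1/2 · 7/36 = 7/72, 1/2 · 1/6 = 1/12; these sum to 13/72.
Therefore the posterior P(jar A | data) = (7/72) / (13/72) = 7/13.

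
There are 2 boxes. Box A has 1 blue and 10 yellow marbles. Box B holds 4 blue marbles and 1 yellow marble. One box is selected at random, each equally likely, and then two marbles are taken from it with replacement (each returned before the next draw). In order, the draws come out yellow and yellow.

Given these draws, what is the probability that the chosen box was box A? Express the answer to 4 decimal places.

0.9538

The likelihood of the observed sequence under each hypothesis: P(data | box A) = (10/11)(10/11) = 0.82645; P(data | box B) = (1/5)(1/5) = 0.04.
The prior-weighted likelihoods are 1/2 · 0.82645 = 0.41322, 1/2 · 0.04 = 0.02; summing to 0.43322.
Hence P(box A | data) = (0.41322) / (0.43322) = 0.95383.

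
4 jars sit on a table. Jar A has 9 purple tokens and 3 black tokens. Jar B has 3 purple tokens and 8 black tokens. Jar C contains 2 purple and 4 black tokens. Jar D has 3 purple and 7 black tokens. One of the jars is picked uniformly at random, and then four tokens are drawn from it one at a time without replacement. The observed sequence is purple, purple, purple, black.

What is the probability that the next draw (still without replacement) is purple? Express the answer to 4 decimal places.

Compute the likelihood of the observed sequence for each case: P(data | jar A) = (9/12)(8/11)(7/10)(3/9) = 7/55; P(data | jar B) = (3/11)(2/10)(1/9)(8/8) = 1/165; P(data | jar C) = (2/6)(1/5)(0/4) = 0; P(data | jar D) = (3/10)(2/9)(1/8)(7/7) = 1/120.
The prior-weighted likelihoods are 1/4 · 7/55 = 7/220, 1/4 · 1/165 = 1/660, 1/4 · 0 = 0, 1/4 · 1/120 = 1/480; summing to 17/480.
Normalising, the posterior is P(jar A | data) = 168/187, P(jar B | data) = 8/187, P(jar C | data) = 0, P(jar D | data) = 1/17.
The predictive probability is P(purple next | data) = (3/4)(168/187) + (0)(8/187) + (0)(1/17) = 126/187.

0.6738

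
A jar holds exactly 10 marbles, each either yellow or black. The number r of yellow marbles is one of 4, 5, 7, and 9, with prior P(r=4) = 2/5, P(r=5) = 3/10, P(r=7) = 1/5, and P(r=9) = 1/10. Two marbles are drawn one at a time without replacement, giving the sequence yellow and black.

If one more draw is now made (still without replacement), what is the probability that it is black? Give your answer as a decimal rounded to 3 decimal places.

For each hypothesis, P(data | H) works out to: P(data | r = 4) = (4/10)(6/9) = 4/15; P(data | r = 5) = (5/10)(5/9) = 5/18; P(data | r = 7) = (7/10)(3/9) = 7/30; P(data | r = 9) = (9/10)(1/9) = 1/10.
Weighting by the prior gives 2/5 · 4/15 = 8/75, 3/10 · 5/18 = 1/12, 1/5 · 7/30 = 7/150, 1/10 · 1/10 = 1/100; with total 37/150.
Normalising, the posterior is P(r = 4 | data) = 16/37, P(r = 5 | data) = 25/74, P(r = 7 | data) = 7/37, P(r = 9 | data) = 3/74.
Averaging over the posterior, P(black next | data) = (5/8)(16/37) + (1/2)(25/74) + (1/4)(7/37) + (0)(3/74) = 18/37.

0.486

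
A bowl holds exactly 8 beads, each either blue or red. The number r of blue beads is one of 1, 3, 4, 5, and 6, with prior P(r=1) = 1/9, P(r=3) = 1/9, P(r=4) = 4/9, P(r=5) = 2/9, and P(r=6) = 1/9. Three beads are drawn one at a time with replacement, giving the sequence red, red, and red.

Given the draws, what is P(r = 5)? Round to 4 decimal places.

0.0687

For each hypothesis, P(data | H) works out to: P(data | r = 1) = (7/8)(7/8)(7/8) = 0.66992; P(data | r = 3) = (5/8)(5/8)(5/8) = 0.24414; P(data | r = 4) = (4/8)(4/8)(4/8) = 0.125; P(data | r = 5) = (3/8)(3/8)(3/8) = 0.052734; P(data | r = 6) = (2/8)(2/8)(2/8) = 0.015625.
Weighting by the prior gives 1/9 · 0.66992 = 0.074436, 1/9 · 0.24414 = 0.027127, 4/9 · 0.125 = 0.055556, 2/9 · 0.052734 = 0.011719, 1/9 · 0.015625 = 0.0017361; these sum to 0.17057.
Therefore the posterior P(r = 5 | data) = (0.011719) / (0.17057) = 0.068702.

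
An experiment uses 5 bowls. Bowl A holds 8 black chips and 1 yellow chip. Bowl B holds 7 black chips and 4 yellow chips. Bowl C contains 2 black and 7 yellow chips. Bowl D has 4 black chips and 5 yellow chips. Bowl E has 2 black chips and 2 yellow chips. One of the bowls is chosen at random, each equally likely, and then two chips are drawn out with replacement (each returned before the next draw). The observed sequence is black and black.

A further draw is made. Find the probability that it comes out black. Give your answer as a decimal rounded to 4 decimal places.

0.6996

The likelihood of the observed sequence under each hypothesis: P(data | bowl A) = (8/9)(8/9) = 0.79012; P(data | bowl B) = (7/11)(7/11) = 0.40496; P(data | bowl C) = (2/9)(2/9) = 0.049383; P(data | bowl D) = (4/9)(4/9) = 0.19753; P(data | bowl E) = (2/4)(2/4) = 0.25.
Multiplying each by its prior: 1/5 · 0.79012 = 0.15802, 1/5 · 0.40496 = 0.080992, 1/5 · 0.049383 = 0.0098765, 1/5 · 0.19753 = 0.039506, 1/5 · 0.25 = 0.05; summing to 0.3384.
Dividing through by the total gives posterior P(bowl A | data) = 0.46698, P(bowl B | data) = 0.23934, P(bowl C | data) = 0.029186, P(bowl D | data) = 0.11674, P(bowl E | data) = 0.14775.
So P(black next | data) = Σ P(black next | H) P(H | data) = (8/9)(0.46698) + (7/11)(0.23934) + (2/9)(0.029186) + (4/9)(0.11674) + (1/2)(0.14775) = 0.69965.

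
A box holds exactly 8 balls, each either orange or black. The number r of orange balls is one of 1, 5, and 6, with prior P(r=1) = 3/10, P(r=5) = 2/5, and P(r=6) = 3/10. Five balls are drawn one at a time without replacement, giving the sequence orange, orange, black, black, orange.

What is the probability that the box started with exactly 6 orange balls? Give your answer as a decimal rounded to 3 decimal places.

The likelihood of the observed sequence under each hypothesis: P(data | r = 1) = (1/8)(0/7) = 0; P(data | r = 5) = (5/8)(4/7)(3/6)(2/5)(3/4) = 3/56; P(data | r = 6) = (6/8)(5/7)(2/6)(1/5)(4/4) = 1/28.
Multiplying each by its prior: 3/10 · 0 = 0, 2/5 · 3/56 = 3/140, 3/10 · 1/28 = 3/280; these sum to 9/280.
So P(r = 6 | data) = (3/280) / (9/280) = 1/3.

0.333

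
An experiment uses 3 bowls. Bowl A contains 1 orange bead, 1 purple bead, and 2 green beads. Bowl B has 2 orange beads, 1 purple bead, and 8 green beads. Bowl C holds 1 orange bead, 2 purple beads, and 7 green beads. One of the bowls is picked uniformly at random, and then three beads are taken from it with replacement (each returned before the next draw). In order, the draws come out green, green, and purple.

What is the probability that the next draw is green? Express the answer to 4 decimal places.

0.6464

For each hypothesis, P(data | H) works out to: P(data | bowl A) = (2/4)(2/4)(1/4) = 0.0625; P(data | bowl B) = (8/11)(8/11)(1/11) = 0.048084; P(data | bowl C) = (7/10)(7/10)(2/10) = 0.098.
Multiplying each by its prior: 1/3 · 0.0625 = 0.020833, 1/3 · 0.048084 = 0.016028, 1/3 · 0.098 = 0.032667; summing to 0.069528.
Normalising, the posterior is P(bowl A | data) = 0.29964, P(bowl B | data) = 0.23053, P(bowl C | data) = 0.46983.
The predictive probability is P(green next | data) = (1/2)(0.29964) + (8/11)(0.23053) + (7/10)(0.46983) = 0.64636.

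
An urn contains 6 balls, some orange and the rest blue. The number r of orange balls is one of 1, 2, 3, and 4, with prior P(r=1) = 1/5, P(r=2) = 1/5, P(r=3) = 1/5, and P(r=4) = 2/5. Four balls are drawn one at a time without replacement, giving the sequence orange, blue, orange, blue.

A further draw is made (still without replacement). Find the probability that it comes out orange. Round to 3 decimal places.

0.611

The likelihood of the observed sequence under each hypothesis: P(data | r = 1) = (1/6)(5/5)(0/4) = 0; P(data | r = 2) = (2/6)(4/5)(1/4)(3/3) = 1/15; P(data | r = 3) = (3/6)(3/5)(2/4)(2/3) = 1/10; P(data | r = 4) = (4/6)(2/5)(3/4)(1/3) = 1/15.
Weighting by the prior gives 1/5 · 0 = 0, 1/5 · 1/15 = 1/75, 1/5 · 1/10 = 1/50, 2/5 · 1/15 = 2/75; summing to 3/50.
Dividing through by the total gives posterior P(r = 1 | data) = 0, P(r = 2 | data) = 2/9, P(r = 3 | data) = 1/3, P(r = 4 | data) = 4/9.
The predictive probability is P(orange next | data) = (0)(2/9) + (1/2)(1/3) + (1)(4/9) = 11/18.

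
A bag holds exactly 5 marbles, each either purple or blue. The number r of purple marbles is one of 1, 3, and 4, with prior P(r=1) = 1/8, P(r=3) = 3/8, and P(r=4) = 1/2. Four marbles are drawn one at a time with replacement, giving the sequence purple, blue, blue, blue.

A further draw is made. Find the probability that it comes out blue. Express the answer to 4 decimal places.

Under each hypothesis, the probability of the observed sequence is: P(data | r = 1) = (1/5)(4/5)(4/5)(4/5) = 64/625; P(data | r = 3) = (3/5)(2/5)(2/5)(2/5) = 24/625; P(data | r = 4) = (4/5)(1/5)(1/5)(1/5) = 4/625.
Weighting by the prior gives 1/8 · 64/625 = 8/625, 3/8 · 24/625 = 9/625, 1/2 · 4/625 = 2/625; these sum to 19/625.
Normalising, the posterior is P(r = 1 | data) = 8/19, P(r = 3 | data) = 9/19, P(r = 4 | data) = 2/19.
So P(blue next | data) = Σ P(blue next | H) P(H | data) = (4/5)(8/19) + (2/5)(9/19) + (1/5)(2/19) = 52/95.

0.5474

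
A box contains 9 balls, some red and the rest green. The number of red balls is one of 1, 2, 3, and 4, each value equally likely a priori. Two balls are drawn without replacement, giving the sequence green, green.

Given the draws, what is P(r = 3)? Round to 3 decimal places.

Compute the likelihood of the observed sequence for each case: P(data | r = 1) = (8/9)(7/8) = 7/9; P(data | r = 2) = (7/9)(6/8) = 7/12; P(data | r = 3) = (6/9)(5/8) = 5/12; P(data | r = 4) = (5/9)(4/8) = 5/18.
The prior-weighted likelihoods are 1/4 · 7/9 = 7/36, 1/4 · 7/12 = 7/48, 1/4 · 5/12 = 5/48, 1/4 · 5/18 = 5/72; summing to 37/72.
Therefore the posterior P(r = 3 | data) = (5/48) / (37/72) = 15/74.

0.203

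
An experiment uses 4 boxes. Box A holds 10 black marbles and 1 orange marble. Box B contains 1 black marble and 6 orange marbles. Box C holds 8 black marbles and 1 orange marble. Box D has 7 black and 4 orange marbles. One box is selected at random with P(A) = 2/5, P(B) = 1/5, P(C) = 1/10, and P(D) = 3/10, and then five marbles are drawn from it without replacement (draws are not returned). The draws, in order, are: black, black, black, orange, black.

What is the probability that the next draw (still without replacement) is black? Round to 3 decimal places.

The likelihood of the observed sequence under each hypothesis: P(data | box A) = (10/11)(9/10)(8/9)(1/8)(7/7) = 1/11; P(data | box B) = (1/7)(0/6) = 0; P(data | box C) = (8/9)(7/8)(6/7)(1/6)(5/5) = 1/9; P(data | box D) = (7/11)(6/10)(5/9)(4/8)(4/7) = 2/33.
Multiplying each by its prior: 2/5 · 1/11 = 2/55, 1/5 · 0 = 0, 1/10 · 1/9 = 1/90, 3/10 · 2/33 = 1/55; summing to 13/198.
Dividing through by the total gives posterior P(box A | data) = 36/65, P(box B | data) = 0, P(box C | data) = 11/65, P(box D | data) = 18/65.
So P(black next | data) = Σ P(black next | H) P(H | data) = (1)(36/65) + (1)(11/65) + (1/2)(18/65) = 56/65.

0.862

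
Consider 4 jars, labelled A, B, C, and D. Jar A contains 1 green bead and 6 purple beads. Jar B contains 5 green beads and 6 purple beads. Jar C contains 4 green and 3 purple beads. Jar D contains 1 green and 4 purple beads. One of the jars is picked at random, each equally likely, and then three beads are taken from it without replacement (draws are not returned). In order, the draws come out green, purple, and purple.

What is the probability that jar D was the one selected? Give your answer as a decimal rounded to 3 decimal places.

0.329

For each hypothesis, P(data | H) works out to: P(data | jar A) = (1/7)(6/6)(5/5) = 0.14286; P(data | jar B) = (5/11)(6/10)(5/9) = 0.15152; P(data | jar C) = (4/7)(3/6)(2/5) = 0.11429; P(data | jar D) = (1/5)(4/4)(3/3) = 0.2.
The prior-weighted likelihoods are 1/4 · 0.14286 = 0.035714, 1/4 · 0.15152 = 0.037879, 1/4 · 0.11429 = 0.028571, 1/4 · 0.2 = 0.05; summing to 0.15216.
Hence P(jar D | data) = (0.05) / (0.15216) = 0.32859.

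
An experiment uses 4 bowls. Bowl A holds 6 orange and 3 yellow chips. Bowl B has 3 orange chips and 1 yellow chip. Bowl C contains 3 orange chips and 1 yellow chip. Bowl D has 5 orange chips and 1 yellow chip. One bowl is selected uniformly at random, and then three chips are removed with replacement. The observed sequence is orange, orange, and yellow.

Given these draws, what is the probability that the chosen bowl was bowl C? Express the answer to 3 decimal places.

The likelihood of the observed sequence under each hypothesis: P(data | bowl A) = (6/9)(6/9)(3/9) = 0.14815; P(data | bowl B) = (3/4)(3/4)(1/4) = 0.14062; P(data | bowl C) = (3/4)(3/4)(1/4) = 0.14062; P(data | bowl D) = (5/6)(5/6)(1/6) = 0.11574.
Multiplying each by its prior: 1/4 · 0.14815 = 0.037037, 1/4 · 0.14062 = 0.035156, 1/4 · 0.14062 = 0.035156, 1/4 · 0.11574 = 0.028935; these sum to 0.13628.
Hence P(bowl C | data) = (0.035156) / (0.13628) = 0.25796.

0.258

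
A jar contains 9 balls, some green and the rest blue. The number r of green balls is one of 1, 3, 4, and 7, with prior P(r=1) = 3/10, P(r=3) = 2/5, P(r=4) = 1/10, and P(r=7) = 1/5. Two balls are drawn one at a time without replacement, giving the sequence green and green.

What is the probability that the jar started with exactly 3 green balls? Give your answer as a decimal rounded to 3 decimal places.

For each hypothesis, P(data | H) works out to: P(data | r = 1) = (1/9)(0/8) = 0; P(data | r = 3) = (3/9)(2/8) = 1/12; P(data | r = 4) = (4/9)(3/8) = 1/6; P(data | r = 7) = (7/9)(6/8) = 7/12.
The prior-weighted likelihoods are 3/10 · 0 = 0, 2/5 · 1/12 = 1/30, 1/10 · 1/6 = 1/60, 1/5 · 7/12 = 7/60; with total 1/6.
So P(r = 3 | data) = (1/30) / (1/6) = 1/5.

0.200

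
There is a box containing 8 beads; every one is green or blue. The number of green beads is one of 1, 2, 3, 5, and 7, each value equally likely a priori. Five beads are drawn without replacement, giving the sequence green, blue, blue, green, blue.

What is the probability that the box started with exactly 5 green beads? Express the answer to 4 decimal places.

Under each hypothesis, the probability of the observed sequence is: P(data | r = 1) = (1/8)(7/7)(6/6)(0/5) = 0; P(data | r = 2) = (2/8)(6/7)(5/6)(1/5)(4/4) = 1/28; P(data | r = 3) = (3/8)(5/7)(4/6)(2/5)(3/4) = 3/56; P(data | r = 5) = (5/8)(3/7)(2/6)(4/5)(1/4) = 1/56; P(data | r = 7) = (7/8)(1/7)(0/6) = 0.
Multiplying each by its prior: 1/5 · 0 = 0, 1/5 · 1/28 = 1/140, 1/5 · 3/56 = 3/280, 1/5 · 1/56 = 1/280, 1/5 · 0 = 0; with total 3/140.
So P(r = 5 | data) = (1/280) / (3/140) = 1/6.

0.1667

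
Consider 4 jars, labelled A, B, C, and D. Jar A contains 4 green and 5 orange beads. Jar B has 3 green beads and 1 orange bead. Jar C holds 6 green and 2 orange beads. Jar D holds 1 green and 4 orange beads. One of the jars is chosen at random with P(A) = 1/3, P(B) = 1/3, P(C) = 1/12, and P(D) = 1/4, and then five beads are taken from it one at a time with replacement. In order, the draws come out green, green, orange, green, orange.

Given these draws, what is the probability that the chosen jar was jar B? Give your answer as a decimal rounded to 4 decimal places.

0.4127

For each hypothesis, P(data | H) works out to: P(data | jar A) = (4/9)(4/9)(5/9)(4/9)(5/9) = 0.027096; P(data | jar B) = (3/4)(3/4)(1/4)(3/4)(1/4) = 0.026367; P(data | jar C) = (6/8)(6/8)(2/8)(6/8)(2/8) = 0.026367; P(data | jar D) = (1/5)(1/5)(4/5)(1/5)(4/5) = 0.00512.
The prior-weighted likelihoods are 1/3 · 0.027096 = 0.009032, 1/3 · 0.026367 = 0.0087891, 1/12 · 0.026367 = 0.0021973, 1/4 · 0.00512 = 0.00128; summing to 0.021298.
Therefore the posterior P(jar B | data) = (0.0087891) / (0.021298) = 0.41266.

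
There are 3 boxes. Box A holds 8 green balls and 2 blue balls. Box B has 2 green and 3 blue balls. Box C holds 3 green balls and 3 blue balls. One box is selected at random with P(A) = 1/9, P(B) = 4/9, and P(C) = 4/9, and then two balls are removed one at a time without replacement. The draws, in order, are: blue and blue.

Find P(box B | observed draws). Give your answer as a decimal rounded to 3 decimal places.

0.593

The likelihood of the observed sequence under each hypothesis: P(data | box A) = (2/10)(1/9) = 1/45; P(data | box B) = (3/5)(2/4) = 3/10; P(data | box C) = (3/6)(2/5) = 1/5.
The prior-weighted likelihoods are 1/9 · 1/45 = 1/405, 4/9 · 3/10 = 2/15, 4/9 · 1/5 = 4/45; these sum to 91/405.
Therefore the posterior P(box B | data) = (2/15) / (91/405) = 54/91.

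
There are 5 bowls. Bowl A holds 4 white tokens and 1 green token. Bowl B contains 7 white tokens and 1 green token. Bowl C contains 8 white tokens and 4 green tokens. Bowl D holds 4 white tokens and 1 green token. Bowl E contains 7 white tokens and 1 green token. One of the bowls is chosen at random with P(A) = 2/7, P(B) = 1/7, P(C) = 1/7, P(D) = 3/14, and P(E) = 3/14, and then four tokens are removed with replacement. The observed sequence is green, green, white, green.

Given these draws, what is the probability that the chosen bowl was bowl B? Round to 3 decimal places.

0.033

Under each hypothesis, the probability of the observed sequence is: P(data | bowl A) = (1/5)(1/5)(4/5)(1/5) = 0.0064; P(data | bowl B) = (1/8)(1/8)(7/8)(1/8) = 0.001709; P(data | bowl C) = (4/12)(4/12)(8/12)(4/12) = 0.024691; P(data | bowl D) = (1/5)(1/5)(4/5)(1/5) = 0.0064; P(data | bowl E) = (1/8)(1/8)(7/8)(1/8) = 0.001709.
Weighting by the prior gives 2/7 · 0.0064 = 0.0018286, 1/7 · 0.001709 = 0.00024414, 1/7 · 0.024691 = 0.0035273, 3/14 · 0.0064 = 0.0013714, 3/14 · 0.001709 = 0.00036621; summing to 0.0073377.
Therefore the posterior P(bowl B | data) = (0.00024414) / (0.0073377) = 0.033272.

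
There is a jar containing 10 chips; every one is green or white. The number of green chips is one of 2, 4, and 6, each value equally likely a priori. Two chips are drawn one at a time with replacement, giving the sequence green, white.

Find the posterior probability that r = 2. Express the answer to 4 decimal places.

0.2500

Compute the likelihood of the observed sequence for each case: P(data | r = 2) = (2/10)(8/10) = 4/25; P(data | r = 4) = (4/10)(6/10) = 6/25; P(data | r = 6) = (6/10)(4/10) = 6/25.
Multiplying each by its prior: 1/3 · 4/25 = 4/75, 1/3 · 6/25 = 2/25, 1/3 · 6/25 = 2/25; summing to 16/75.
By Bayes' rule, P(r = 2 | data) = (4/75) / (16/75) = 1/4.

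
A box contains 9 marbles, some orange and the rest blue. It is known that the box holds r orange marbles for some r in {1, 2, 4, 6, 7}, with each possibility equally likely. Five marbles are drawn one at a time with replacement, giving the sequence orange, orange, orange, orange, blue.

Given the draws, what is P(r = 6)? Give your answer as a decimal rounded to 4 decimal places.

Compute the likelihood of the observed sequence for each case: P(data | r = 1) = (1/9)(1/9)(1/9)(1/9)(8/9) = 0.00013548; P(data | r = 2) = (2/9)(2/9)(2/9)(2/9)(7/9) = 0.0018967; P(data | r = 4) = (4/9)(4/9)(4/9)(4/9)(5/9) = 0.021677; P(data | r = 6) = (6/9)(6/9)(6/9)(6/9)(3/9) = 0.065844; P(data | r = 7) = (7/9)(7/9)(7/9)(7/9)(2/9) = 0.081322.
Weighting by the prior gives 1/5 · 0.00013548 = 2.7096e-05, 1/5 · 0.0018967 = 0.00037935, 1/5 · 0.021677 = 0.0043354, 1/5 · 0.065844 = 0.013169, 1/5 · 0.081322 = 0.016264; with total 0.034175.
Therefore the posterior P(r = 6 | data) = (0.013169) / (0.034175) = 0.38533.

0.3853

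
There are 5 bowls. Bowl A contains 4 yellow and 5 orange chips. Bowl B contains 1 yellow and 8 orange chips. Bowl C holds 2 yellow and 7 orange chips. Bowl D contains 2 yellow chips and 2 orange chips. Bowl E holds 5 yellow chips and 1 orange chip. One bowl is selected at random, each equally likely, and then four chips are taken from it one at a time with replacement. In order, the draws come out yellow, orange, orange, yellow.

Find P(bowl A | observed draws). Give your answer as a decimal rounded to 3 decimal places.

0.334

For each hypothesis, P(data | H) works out to: P(data | bowl A) = (4/9)(5/9)(5/9)(4/9) = 0.060966; P(data | bowl B) = (1/9)(8/9)(8/9)(1/9) = 0.0097546; P(data | bowl C) = (2/9)(7/9)(7/9)(2/9) = 0.029873; P(data | bowl D) = (2/4)(2/4)(2/4)(2/4) = 0.0625; P(data | bowl E) = (5/6)(1/6)(1/6)(5/6) = 0.01929.
Weighting by the prior gives 1/5 · 0.060966 = 0.012193, 1/5 · 0.0097546 = 0.0019509, 1/5 · 0.029873 = 0.0059747, 1/5 · 0.0625 = 0.0125, 1/5 · 0.01929 = 0.003858; with total 0.036477.
By Bayes' rule, P(bowl A | data) = (0.012193) / (0.036477) = 0.33427.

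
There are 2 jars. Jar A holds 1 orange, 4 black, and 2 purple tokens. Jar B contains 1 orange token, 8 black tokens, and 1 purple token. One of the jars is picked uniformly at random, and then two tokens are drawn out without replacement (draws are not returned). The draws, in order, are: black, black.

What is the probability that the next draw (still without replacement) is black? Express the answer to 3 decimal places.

0.640

Under each hypothesis, the probability of the observed sequence is: P(data | jar A) = (4/7)(3/6) = 2/7; P(data | jar B) = (8/10)(7/9) = 28/45.
Weighting by the prior gives 1/2 · 2/7 = 1/7, 1/2 · 28/45 = 14/45; summing to 143/315.
Dividing through by the total gives posterior P(jar A | data) = 45/143, P(jar B | data) = 98/143.
The predictive probability is P(black next | data) = (2/5)(45/143) + (3/4)(98/143) = 183/286.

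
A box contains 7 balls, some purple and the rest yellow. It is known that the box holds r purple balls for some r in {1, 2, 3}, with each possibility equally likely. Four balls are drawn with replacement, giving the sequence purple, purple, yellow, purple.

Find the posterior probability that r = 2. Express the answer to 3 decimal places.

For each hypothesis, P(data | H) works out to: P(data | r = 1) = (1/7)(1/7)(6/7)(1/7) = 0.002499; P(data | r = 2) = (2/7)(2/7)(5/7)(2/7) = 0.01666; P(data | r = 3) = (3/7)(3/7)(4/7)(3/7) = 0.044981.
Weighting by the prior gives 1/3 · 0.002499 = 0.00083299, 1/3 · 0.01666 = 0.0055532, 1/3 · 0.044981 = 0.014994; these sum to 0.02138.
By Bayes' rule, P(r = 2 | data) = (0.0055532) / (0.02138) = 0.25974.

0.260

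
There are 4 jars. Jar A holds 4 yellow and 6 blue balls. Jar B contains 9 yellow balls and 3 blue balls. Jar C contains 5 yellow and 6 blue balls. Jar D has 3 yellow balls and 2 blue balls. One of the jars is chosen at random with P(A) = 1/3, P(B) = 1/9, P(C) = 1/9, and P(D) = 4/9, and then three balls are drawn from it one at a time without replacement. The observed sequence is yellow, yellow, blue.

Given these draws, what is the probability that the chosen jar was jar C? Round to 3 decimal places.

Compute the likelihood of the observed sequence for each case: P(data | jar A) = (4/10)(3/9)(6/8) = 0.1; P(data | jar B) = (9/12)(8/11)(3/10) = 0.16364; P(data | jar C) = (5/11)(4/10)(6/9) = 0.12121; P(data | jar D) = (3/5)(2/4)(2/3) = 0.2.
Multiplying each by its prior: 1/3 · 0.1 = 0.033333, 1/9 · 0.16364 = 0.018182, 1/9 · 0.12121 = 0.013468, 4/9 · 0.2 = 0.088889; with total 0.15387.
So P(jar C | data) = (0.013468) / (0.15387) = 0.087527.

0.088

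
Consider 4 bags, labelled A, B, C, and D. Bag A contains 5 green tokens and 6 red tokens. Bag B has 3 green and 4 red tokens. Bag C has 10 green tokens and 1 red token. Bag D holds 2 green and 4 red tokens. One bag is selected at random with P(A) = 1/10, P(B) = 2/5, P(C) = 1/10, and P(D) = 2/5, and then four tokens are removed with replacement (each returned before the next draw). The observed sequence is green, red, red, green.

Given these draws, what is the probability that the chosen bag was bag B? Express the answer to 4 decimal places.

Under each hypothesis, the probability of the observed sequence is: P(data | bag A) = (5/11)(6/11)(6/11)(5/11) = 0.061471; P(data | bag B) = (3/7)(4/7)(4/7)(3/7) = 0.059975; P(data | bag C) = (10/11)(1/11)(1/11)(10/11) = 0.0068301; P(data | bag D) = (2/6)(4/6)(4/6)(2/6) = 0.049383.
Weighting by the prior gives 1/10 · 0.061471 = 0.0061471, 2/5 · 0.059975 = 0.02399, 1/10 · 0.0068301 = 0.00068301, 2/5 · 0.049383 = 0.019753; with total 0.050573.
Hence P(bag B | data) = (0.02399) / (0.050573) = 0.47436.

0.4744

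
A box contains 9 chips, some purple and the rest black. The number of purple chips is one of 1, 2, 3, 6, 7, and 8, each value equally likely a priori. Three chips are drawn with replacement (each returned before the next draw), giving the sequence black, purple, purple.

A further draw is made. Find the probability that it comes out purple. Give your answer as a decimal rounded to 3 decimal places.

0.640

The likelihood of the observed sequence under each hypothesis: P(data | r = 1) = (8/9)(1/9)(1/9) = 0.010974; P(data | r = 2) = (7/9)(2/9)(2/9) = 0.038409; P(data | r = 3) = (6/9)(3/9)(3/9) = 0.074074; P(data | r = 6) = (3/9)(6/9)(6/9) = 0.14815; P(data | r = 7) = (2/9)(7/9)(7/9) = 0.13443; P(data | r = 8) = (1/9)(8/9)(8/9) = 0.087791.
Multiplying each by its prior: 1/6 · 0.010974 = 0.001829, 1/6 · 0.038409 = 0.0064015, 1/6 · 0.074074 = 0.012346, 1/6 · 0.14815 = 0.024691, 1/6 · 0.13443 = 0.022405, 1/6 · 0.087791 = 0.014632; these sum to 0.082305.
Normalising, the posterior is P(r = 1 | data) = 0.022222, P(r = 2 | data) = 0.077778, P(r = 3 | data) = 0.15, P(r = 6 | data) = 0.3, P(r = 7 | data) = 0.27222, P(r = 8 | data) = 0.17778.
Averaging over the posterior, P(purple next | data) = (1/9)(0.022222) + (2/9)(0.077778) + (1/3)(0.15) + (2/3)(0.3) + (7/9)(0.27222) + (8/9)(0.17778) = 0.63951.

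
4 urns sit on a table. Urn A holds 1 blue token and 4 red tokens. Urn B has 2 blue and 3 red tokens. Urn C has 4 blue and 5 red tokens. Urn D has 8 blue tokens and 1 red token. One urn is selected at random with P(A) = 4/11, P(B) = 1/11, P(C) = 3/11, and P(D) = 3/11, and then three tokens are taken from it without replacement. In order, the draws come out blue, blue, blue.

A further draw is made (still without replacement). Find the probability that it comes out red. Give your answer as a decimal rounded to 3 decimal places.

0.211

For each hypothesis, P(data | H) works out to: P(data | urn A) = (1/5)(0/4) = 0; P(data | urn B) = (2/5)(1/4)(0/3) = 0; P(data | urn C) = (4/9)(3/8)(2/7) = 1/21; P(data | urn D) = (8/9)(7/8)(6/7) = 2/3.
Multiplying each by its prior: 4/11 · 0 = 0, 1/11 · 0 = 0, 3/11 · 1/21 = 1/77, 3/11 · 2/3 = 2/11; with total 15/77.
Dividing through by the total gives posterior P(urn A | data) = 0, P(urn B | data) = 0, P(urn C | data) = 1/15, P(urn D | data) = 14/15.
So P(red next | data) = Σ P(red next | H) P(H | data) = (5/6)(1/15) + (1/6)(14/15) = 19/90.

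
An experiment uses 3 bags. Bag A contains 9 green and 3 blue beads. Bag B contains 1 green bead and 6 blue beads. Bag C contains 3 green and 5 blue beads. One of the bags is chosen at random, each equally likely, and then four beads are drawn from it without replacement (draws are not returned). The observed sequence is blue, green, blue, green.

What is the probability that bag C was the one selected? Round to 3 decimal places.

The likelihood of the observed sequence under each hypothesis: P(data | bag A) = (3/12)(9/11)(2/10)(8/9) = 0.036364; P(data | bag B) = (6/7)(1/6)(5/5)(0/4) = 0; P(data | bag C) = (5/8)(3/7)(4/6)(2/5) = 0.071429.
The prior-weighted likelihoods are 1/3 · 0.036364 = 0.012121, 1/3 · 0 = 0, 1/3 · 0.071429 = 0.02381; summing to 0.035931.
By Bayes' rule, P(bag C | data) = (0.02381) / (0.035931) = 0.66265.

0.663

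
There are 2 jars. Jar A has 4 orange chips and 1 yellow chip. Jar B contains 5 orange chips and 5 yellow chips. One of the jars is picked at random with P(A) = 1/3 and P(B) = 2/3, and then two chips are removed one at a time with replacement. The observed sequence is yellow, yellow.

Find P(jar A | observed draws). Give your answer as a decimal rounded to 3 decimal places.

For each hypothesis, P(data | H) works out to: P(data | jar A) = (1/5)(1/5) = 1/25; P(data | jar B) = (5/10)(5/10) = 1/4.
Multiplying each by its prior: 1/3 · 1/25 = 1/75, 2/3 · 1/4 = 1/6; these sum to 9/50.
Therefore the posterior P(jar A | data) = (1/75) / (9/50) = 2/27.

0.074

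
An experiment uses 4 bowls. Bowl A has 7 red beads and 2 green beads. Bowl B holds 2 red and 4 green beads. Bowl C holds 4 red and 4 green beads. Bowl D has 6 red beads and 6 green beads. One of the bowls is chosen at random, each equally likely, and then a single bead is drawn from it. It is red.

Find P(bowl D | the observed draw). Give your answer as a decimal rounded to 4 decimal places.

0.2368

The likelihood of this draw under each hypothesis: P(data | bowl A) = (7/9) = 7/9; P(data | bowl B) = (2/6) = 1/3; P(data | bowl C) = (4/8) = 1/2; P(data | bowl D) = (6/12) = 1/2.
Multiplying each by its prior: 1/4 · 7/9 = 7/36, 1/4 · 1/3 = 1/12, 1/4 · 1/2 = 1/8, 1/4 · 1/2 = 1/8; with total 19/36.
So P(bowl D | data) = (1/8) / (19/36) = 9/38.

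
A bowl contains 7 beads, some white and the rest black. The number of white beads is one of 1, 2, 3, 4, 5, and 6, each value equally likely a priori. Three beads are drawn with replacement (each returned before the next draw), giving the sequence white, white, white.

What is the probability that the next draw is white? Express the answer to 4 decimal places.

0.7370

The likelihood of the observed sequence under each hypothesis: P(data | r = 1) = (1/7)(1/7)(1/7) = 0.0029155; P(data | r = 2) = (2/7)(2/7)(2/7) = 0.023324; P(data | r = 3) = (3/7)(3/7)(3/7) = 0.078717; P(data | r = 4) = (4/7)(4/7)(4/7) = 0.18659; P(data | r = 5) = (5/7)(5/7)(5/7) = 0.36443; P(data | r = 6) = (6/7)(6/7)(6/7) = 0.62974.
Multiplying each by its prior: 1/6 · 0.0029155 = 0.00048591, 1/6 · 0.023324 = 0.0038873, 1/6 · 0.078717 = 0.01312, 1/6 · 0.18659 = 0.031098, 1/6 · 0.36443 = 0.060739, 1/6 · 0.62974 = 0.10496; these sum to 0.21429.
The posterior is then P(r = 1 | data) = 0.0022676, P(r = 2 | data) = 0.018141, P(r = 3 | data) = 0.061224, P(r = 4 | data) = 0.14512, P(r = 5 | data) = 0.28345, P(r = 6 | data) = 0.4898.
The predictive probability is P(white next | data) = (1/7)(0.0022676) + (2/7)(0.018141) + (3/7)(0.061224) + (4/7)(0.14512) + (5/7)(0.28345) + (6/7)(0.4898) = 0.73696.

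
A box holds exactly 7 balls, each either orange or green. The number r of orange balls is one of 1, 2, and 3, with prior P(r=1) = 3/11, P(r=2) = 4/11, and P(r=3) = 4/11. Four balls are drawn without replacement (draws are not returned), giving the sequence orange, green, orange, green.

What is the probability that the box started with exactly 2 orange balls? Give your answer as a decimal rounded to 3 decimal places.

0.357

Compute the likelihood of the observed sequence for each case: P(data | r = 1) = (1/7)(6/6)(0/5) = 0; P(data | r = 2) = (2/7)(5/6)(1/5)(4/4) = 1/21; P(data | r = 3) = (3/7)(4/6)(2/5)(3/4) = 3/35.
Multiplying each by its prior: 3/11 · 0 = 0, 4/11 · 1/21 = 4/231, 4/11 · 3/35 = 12/385; with total 8/165.
Therefore the posterior P(r = 2 | data) = (4/231) / (8/165) = 5/14.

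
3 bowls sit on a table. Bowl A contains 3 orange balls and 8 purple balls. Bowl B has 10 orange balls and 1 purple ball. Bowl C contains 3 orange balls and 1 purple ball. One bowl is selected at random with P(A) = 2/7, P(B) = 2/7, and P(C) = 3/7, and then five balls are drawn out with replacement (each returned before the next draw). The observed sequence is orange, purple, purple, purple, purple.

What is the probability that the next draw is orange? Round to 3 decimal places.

0.299

For each hypothesis, P(data | H) works out to: P(data | bowl A) = (3/11)(8/11)(8/11)(8/11)(8/11) = 0.076299; P(data | bowl B) = (10/11)(1/11)(1/11)(1/11)(1/11) = 6.2092e-05; P(data | bowl C) = (3/4)(1/4)(1/4)(1/4)(1/4) = 0.0029297.
Multiplying each by its prior: 2/7 · 0.076299 = 0.0218, 2/7 · 6.2092e-05 = 1.7741e-05, 3/7 · 0.0029297 = 0.0012556; these sum to 0.023073.
Normalising, the posterior is P(bowl A | data) = 0.94481, P(bowl B | data) = 0.00076889, P(bowl C | data) = 0.054418.
So P(orange next | data) = Σ P(orange next | H) P(H | data) = (3/11)(0.94481) + (10/11)(0.00076889) + (3/4)(0.054418) = 0.29919.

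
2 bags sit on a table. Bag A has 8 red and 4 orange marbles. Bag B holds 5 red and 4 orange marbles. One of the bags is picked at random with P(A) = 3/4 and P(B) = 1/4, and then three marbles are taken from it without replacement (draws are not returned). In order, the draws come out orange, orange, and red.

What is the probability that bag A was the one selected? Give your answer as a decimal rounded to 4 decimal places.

Compute the likelihood of the observed sequence for each case: P(data | bag A) = (4/12)(3/11)(8/10) = 0.072727; P(data | bag B) = (4/9)(3/8)(5/7) = 0.11905.
The prior-weighted likelihoods are 3/4 · 0.072727 = 0.054545, 1/4 · 0.11905 = 0.029762; summing to 0.084307.
Therefore the posterior P(bag A | data) = (0.054545) / (0.084307) = 0.64698.

0.6470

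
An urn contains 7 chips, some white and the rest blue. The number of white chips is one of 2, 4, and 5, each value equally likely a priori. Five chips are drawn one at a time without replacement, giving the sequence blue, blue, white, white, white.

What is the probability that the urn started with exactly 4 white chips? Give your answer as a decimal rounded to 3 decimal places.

0.545

For each hypothesis, P(data | H) works out to: P(data | r = 2) = (5/7)(4/6)(2/5)(1/4)(0/3) = 0; P(data | r = 4) = (3/7)(2/6)(4/5)(3/4)(2/3) = 2/35; P(data | r = 5) = (2/7)(1/6)(5/5)(4/4)(3/3) = 1/21.
Weighting by the prior gives 1/3 · 0 = 0, 1/3 · 2/35 = 2/105, 1/3 · 1/21 = 1/63; with total 11/315.
Hence P(r = 4 | data) = (2/105) / (11/315) = 6/11.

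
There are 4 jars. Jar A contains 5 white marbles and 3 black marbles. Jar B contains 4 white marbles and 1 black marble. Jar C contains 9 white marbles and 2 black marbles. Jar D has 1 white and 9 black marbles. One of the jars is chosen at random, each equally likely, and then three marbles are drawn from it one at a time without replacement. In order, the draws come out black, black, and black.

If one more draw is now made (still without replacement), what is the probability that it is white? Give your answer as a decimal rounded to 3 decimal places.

Compute the likelihood of the observed sequence for each case: P(data | jar A) = (3/8)(2/7)(1/6) = 0.017857; P(data | jar B) = (1/5)(0/4) = 0; P(data | jar C) = (2/11)(1/10)(0/9) = 0; P(data | jar D) = (9/10)(8/9)(7/8) = 0.7.
The prior-weighted likelihoods are 1/4 · 0.017857 = 0.0044643, 1/4 · 0 = 0, 1/4 · 0 = 0, 1/4 · 0.7 = 0.175; summing to 0.17946.
Normalising, the posterior is P(jar A | data) = 0.024876, P(jar B | data) = 0, P(jar C | data) = 0, P(jar D | data) = 0.97512.
So P(white next | data) = Σ P(white next | H) P(H | data) = (1)(0.024876) + (1/7)(0.97512) = 0.16418.

0.164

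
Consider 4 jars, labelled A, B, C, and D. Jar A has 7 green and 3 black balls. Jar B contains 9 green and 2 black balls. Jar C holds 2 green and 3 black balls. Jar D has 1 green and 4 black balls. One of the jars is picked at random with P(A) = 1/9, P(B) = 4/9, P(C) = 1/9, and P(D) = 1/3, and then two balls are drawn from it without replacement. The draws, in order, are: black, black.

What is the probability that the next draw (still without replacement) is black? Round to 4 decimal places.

For each hypothesis, P(data | H) works out to: P(data | jar A) = (3/10)(2/9) = 0.066667; P(data | jar B) = (2/11)(1/10) = 0.018182; P(data | jar C) = (3/5)(2/4) = 0.3; P(data | jar D) = (4/5)(3/4) = 0.6.
Multiplying each by its prior: 1/9 · 0.066667 = 0.0074074, 4/9 · 0.018182 = 0.0080808, 1/9 · 0.3 = 0.033333, 1/3 · 0.6 = 0.2; these sum to 0.24882.
Dividing through by the total gives posterior P(jar A | data) = 0.02977, P(jar B | data) = 0.032476, P(jar C | data) = 0.13396, P(jar D | data) = 0.80379.
So P(black next | data) = Σ P(black next | H) P(H | data) = (1/8)(0.02977) + (0)(0.032476) + (1/3)(0.13396) + (2/3)(0.80379) = 0.58424.

0.5842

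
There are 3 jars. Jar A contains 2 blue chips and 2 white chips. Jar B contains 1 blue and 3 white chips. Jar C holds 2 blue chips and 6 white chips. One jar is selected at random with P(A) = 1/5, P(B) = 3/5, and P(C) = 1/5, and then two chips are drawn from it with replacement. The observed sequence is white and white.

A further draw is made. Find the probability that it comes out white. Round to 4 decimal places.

0.7250

For each hypothesis, P(data | H) works out to: P(data | jar A) = (2/4)(2/4) = 1/4; P(data | jar B) = (3/4)(3/4) = 9/16; P(data | jar C) = (6/8)(6/8) = 9/16.
The prior-weighted likelihoods are 1/5 · 1/4 = 1/20, 3/5 · 9/16 = 27/80, 1/5 · 9/16 = 9/80; with total 1/2.
Normalising, the posterior is P(jar A | data) = 1/10, P(jar B | data) = 27/40, P(jar C | data) = 9/40.
So P(white next | data) = Σ P(white next | H) P(H | data) = (1/2)(1/10) + (3/4)(27/40) + (3/4)(9/40) = 29/40.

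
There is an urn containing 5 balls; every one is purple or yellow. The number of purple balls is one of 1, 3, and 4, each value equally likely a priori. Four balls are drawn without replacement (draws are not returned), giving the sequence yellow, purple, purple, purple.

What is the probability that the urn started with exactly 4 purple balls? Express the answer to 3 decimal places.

0.667

Under each hypothesis, the probability of the observed sequence is: P(data | r = 1) = (4/5)(1/4)(0/3) = 0; P(data | r = 3) = (2/5)(3/4)(2/3)(1/2) = 1/10; P(data | r = 4) = (1/5)(4/4)(3/3)(2/2) = 1/5.
The prior-weighted likelihoods are 1/3 · 0 = 0, 1/3 · 1/10 = 1/30, 1/3 · 1/5 = 1/15; these sum to 1/10.
Hence P(r = 4 | data) = (1/15) / (1/10) = 2/3.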